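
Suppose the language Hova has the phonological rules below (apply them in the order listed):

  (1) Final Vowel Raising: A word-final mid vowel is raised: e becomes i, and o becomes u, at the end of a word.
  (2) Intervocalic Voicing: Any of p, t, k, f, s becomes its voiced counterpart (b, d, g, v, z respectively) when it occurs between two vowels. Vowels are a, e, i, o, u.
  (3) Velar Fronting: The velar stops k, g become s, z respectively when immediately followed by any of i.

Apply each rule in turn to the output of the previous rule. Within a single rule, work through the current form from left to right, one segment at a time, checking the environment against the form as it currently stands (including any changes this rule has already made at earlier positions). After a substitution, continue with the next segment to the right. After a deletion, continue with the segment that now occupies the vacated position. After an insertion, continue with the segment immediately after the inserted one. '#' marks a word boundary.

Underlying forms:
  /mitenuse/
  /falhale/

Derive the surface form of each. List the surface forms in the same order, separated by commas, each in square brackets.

[midenuzi], [falhali]

/mitenuse/:
  (1) Final Vowel Raising: [mitenuse] → [mitenusi]
  (2) Intervocalic Voicing: [mitenusi] → [midenuzi]
  (3) Velar Fronting: no change — [midenuzi]
/falhale/:
  (1) Final Vowel Raising: [falhale] → [falhali]
  (2) Intervocalic Voicing: no change — [falhali]
  (3) Velar Fronting: no change — [falhali]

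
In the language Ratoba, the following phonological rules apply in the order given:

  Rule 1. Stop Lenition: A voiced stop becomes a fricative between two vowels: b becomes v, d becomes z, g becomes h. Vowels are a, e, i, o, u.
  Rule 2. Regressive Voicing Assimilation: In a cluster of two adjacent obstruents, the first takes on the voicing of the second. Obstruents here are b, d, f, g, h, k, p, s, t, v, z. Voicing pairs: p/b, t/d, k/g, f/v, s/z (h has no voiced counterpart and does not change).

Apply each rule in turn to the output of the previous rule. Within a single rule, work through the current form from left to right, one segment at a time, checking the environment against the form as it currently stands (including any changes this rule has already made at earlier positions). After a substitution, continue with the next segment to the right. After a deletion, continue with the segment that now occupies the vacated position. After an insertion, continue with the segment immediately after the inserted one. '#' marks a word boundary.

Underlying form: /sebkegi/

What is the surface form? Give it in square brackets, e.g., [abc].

[sepkehi]

Rule 1 Stop Lenition: [sebkegi] → [sebkehi]
Rule 2 Regressive Voicing Assimilation: [sebkehi] → [sepkehi]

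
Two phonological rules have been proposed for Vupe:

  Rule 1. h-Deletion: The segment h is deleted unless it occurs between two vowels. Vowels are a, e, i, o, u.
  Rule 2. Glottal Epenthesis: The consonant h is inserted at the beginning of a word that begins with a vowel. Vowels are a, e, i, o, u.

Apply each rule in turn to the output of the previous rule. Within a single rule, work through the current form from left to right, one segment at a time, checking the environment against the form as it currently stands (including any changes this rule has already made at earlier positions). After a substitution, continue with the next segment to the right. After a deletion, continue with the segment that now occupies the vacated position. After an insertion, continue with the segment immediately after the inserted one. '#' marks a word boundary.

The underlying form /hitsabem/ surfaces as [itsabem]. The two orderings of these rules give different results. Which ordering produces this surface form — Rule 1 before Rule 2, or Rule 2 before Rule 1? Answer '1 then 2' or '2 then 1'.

2 then 1

Order 1 then 2:
  1 h-Deletion: [hitsabem] → [itsabem]
  2 Glottal Epenthesis: [itsabem] → [hitsabem]
  result: [hitsabem]
Order 2 then 1:
  2 Glottal Epenthesis: no change — [hitsabem]
  1 h-Deletion: [hitsabem] → [itsabem]
  result: [itsabem]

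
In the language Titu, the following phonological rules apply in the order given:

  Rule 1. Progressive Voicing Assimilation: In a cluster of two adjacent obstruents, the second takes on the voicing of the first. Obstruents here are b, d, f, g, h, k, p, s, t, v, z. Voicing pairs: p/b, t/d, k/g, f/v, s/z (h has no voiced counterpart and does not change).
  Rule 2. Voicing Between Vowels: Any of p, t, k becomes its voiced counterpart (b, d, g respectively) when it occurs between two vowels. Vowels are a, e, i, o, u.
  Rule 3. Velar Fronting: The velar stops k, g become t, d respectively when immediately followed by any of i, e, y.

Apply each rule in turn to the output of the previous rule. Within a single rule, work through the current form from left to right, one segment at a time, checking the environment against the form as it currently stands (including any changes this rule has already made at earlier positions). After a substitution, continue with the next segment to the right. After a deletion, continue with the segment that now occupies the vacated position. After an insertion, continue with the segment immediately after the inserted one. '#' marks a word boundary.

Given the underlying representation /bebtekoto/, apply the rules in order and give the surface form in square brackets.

Rule 1 Progressive Voicing Assimilation: [bebtekoto] → [bebdekoto]
Rule 2 Voicing Between Vowels: [bebdekoto] → [bebdegodo]
Rule 3 Velar Fronting: no change — [bebdegodo]

[bebdegodo]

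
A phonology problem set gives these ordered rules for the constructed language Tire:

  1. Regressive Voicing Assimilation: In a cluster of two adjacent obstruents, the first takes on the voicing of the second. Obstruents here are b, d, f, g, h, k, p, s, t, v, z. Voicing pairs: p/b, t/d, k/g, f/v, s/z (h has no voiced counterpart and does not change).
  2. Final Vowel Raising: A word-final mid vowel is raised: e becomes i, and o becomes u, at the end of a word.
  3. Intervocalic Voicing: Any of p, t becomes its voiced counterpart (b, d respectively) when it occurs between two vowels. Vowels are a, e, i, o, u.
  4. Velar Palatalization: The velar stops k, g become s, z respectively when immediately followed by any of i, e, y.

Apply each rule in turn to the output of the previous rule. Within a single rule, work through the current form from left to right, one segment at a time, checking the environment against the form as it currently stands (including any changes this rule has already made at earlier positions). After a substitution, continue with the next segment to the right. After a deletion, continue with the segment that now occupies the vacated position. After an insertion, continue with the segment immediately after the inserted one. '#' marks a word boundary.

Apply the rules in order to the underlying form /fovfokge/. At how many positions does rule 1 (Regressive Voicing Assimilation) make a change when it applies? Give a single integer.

2

1 Regressive Voicing Assimilation: [fovfokge] → [foffogge]
2 Final Vowel Raising: [foffogge] → [foffoggi]
3 Intervocalic Voicing: no change — [foffoggi]
4 Velar Palatalization: [foffoggi] → [foffogzi]
Rule 1 changed 2 position(s).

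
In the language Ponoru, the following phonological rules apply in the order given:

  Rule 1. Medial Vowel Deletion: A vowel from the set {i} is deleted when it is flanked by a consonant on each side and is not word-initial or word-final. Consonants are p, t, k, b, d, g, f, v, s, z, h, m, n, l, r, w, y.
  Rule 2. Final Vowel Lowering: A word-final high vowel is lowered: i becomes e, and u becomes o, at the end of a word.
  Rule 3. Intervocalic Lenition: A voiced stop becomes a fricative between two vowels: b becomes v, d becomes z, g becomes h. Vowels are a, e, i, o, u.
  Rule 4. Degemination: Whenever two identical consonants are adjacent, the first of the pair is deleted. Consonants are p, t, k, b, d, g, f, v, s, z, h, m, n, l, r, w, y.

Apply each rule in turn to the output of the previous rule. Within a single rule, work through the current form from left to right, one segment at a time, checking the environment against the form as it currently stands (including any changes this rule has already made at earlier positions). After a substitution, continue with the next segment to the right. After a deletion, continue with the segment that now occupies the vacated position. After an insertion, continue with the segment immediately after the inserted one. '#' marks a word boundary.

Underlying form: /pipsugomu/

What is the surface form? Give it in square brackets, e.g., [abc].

Rule 1 Medial Vowel Deletion: [pipsugomu] → [ppsugomu]
Rule 2 Final Vowel Lowering: [ppsugomu] → [ppsugomo]
Rule 3 Intervocalic Lenition: [ppsugomo] → [ppsuhomo]
Rule 4 Degemination: [ppsuhomo] → [psuhomo]

[psuhomo]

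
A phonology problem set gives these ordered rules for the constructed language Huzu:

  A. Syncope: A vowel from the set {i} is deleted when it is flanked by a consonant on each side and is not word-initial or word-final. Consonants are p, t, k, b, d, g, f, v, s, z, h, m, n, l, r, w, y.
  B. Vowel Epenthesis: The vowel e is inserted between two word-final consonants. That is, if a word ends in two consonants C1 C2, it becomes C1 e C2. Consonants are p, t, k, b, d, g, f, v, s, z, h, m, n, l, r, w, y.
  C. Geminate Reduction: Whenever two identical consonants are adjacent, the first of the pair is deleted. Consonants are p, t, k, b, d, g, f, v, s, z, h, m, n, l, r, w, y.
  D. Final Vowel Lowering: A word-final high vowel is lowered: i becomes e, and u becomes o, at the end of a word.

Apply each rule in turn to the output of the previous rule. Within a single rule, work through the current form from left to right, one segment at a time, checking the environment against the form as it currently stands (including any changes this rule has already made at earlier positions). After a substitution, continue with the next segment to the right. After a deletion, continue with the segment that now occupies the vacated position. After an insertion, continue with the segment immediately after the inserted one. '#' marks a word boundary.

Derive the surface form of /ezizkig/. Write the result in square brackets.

[ezkeg]

A Syncope: [ezizkig] → [ezzkg]
B Vowel Epenthesis: [ezzkg] → [ezzkeg]
C Geminate Reduction: [ezzkeg] → [ezkeg]
D Final Vowel Lowering: no change — [ezkeg]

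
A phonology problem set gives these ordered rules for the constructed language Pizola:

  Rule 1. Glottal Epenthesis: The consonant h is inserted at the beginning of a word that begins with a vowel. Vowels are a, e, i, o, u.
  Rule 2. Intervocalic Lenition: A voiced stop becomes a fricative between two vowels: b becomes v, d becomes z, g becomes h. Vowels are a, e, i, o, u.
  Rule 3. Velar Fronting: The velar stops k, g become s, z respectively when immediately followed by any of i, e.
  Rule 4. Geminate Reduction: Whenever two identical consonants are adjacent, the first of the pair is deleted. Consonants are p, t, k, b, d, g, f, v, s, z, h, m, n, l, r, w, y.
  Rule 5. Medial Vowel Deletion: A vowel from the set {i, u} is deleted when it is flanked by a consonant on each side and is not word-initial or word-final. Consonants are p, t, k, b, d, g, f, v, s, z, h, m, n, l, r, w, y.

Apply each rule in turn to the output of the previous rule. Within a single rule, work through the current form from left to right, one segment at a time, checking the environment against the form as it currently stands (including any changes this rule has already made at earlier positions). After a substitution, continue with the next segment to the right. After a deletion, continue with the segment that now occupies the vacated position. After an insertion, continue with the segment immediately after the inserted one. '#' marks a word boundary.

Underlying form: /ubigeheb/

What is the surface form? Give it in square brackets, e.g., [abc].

Rule 1 Glottal Epenthesis: [ubigeheb] → [hubigeheb]
Rule 2 Intervocalic Lenition: [hubigeheb] → [huviheheb]
Rule 3 Velar Fronting: no change — [huviheheb]
Rule 4 Geminate Reduction: no change — [huviheheb]
Rule 5 Medial Vowel Deletion: [huviheheb] → [hvheheb]

[hvheheb]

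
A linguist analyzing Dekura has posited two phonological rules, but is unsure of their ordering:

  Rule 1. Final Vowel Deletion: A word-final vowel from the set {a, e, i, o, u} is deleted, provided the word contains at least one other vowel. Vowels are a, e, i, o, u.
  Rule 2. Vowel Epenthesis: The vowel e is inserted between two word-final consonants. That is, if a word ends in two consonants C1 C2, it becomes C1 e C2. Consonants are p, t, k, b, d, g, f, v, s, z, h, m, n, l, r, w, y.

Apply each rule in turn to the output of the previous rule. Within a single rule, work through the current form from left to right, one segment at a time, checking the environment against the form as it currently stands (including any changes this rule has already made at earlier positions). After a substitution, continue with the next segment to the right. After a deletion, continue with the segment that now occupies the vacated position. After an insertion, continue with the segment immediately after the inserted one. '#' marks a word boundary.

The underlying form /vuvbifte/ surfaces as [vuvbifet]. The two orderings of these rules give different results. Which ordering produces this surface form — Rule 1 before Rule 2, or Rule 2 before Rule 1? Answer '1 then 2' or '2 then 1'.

Order 1 then 2:
  1 Final Vowel Deletion: [vuvbifte] → [vuvbift]
  2 Vowel Epenthesis: [vuvbift] → [vuvbifet]
  result: [vuvbifet]
Order 2 then 1:
  2 Vowel Epenthesis: no change — [vuvbifte]
  1 Final Vowel Deletion: [vuvbifte] → [vuvbift]
  result: [vuvbift]

1 then 2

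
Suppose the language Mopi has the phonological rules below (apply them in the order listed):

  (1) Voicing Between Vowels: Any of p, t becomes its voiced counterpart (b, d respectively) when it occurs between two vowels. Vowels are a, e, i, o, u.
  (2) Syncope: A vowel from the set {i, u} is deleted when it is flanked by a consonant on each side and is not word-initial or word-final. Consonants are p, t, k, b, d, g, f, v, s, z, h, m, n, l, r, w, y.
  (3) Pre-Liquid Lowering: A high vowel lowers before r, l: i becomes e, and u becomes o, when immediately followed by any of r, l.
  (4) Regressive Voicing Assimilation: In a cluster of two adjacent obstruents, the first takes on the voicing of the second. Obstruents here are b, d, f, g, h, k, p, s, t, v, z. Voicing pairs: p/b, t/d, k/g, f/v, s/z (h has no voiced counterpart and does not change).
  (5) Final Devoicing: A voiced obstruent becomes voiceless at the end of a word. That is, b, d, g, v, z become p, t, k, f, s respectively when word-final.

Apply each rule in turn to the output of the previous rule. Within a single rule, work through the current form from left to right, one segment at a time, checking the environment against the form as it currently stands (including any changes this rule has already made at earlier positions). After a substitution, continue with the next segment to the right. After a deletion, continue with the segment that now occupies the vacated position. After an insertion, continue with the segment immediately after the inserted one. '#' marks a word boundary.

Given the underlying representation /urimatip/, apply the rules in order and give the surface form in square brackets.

[ormatp]

(1) Voicing Between Vowels: [urimatip] → [urimadip]
(2) Syncope: [urimadip] → [urmadp]
(3) Pre-Liquid Lowering: [urmadp] → [ormadp]
(4) Regressive Voicing Assimilation: [ormadp] → [ormatp]
(5) Final Devoicing: no change — [ormatp]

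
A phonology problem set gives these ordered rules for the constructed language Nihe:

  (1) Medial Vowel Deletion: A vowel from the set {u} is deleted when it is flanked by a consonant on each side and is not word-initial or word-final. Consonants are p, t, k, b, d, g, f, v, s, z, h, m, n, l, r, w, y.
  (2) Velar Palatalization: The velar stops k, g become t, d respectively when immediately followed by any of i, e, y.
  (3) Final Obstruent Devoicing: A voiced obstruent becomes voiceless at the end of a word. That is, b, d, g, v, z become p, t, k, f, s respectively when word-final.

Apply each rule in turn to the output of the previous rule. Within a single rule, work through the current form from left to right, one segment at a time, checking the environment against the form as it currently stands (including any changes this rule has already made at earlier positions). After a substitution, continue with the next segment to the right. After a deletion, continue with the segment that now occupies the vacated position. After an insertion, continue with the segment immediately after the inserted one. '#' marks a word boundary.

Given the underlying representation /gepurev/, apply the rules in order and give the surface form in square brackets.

[depref]

(1) Medial Vowel Deletion: [gepurev] → [geprev]
(2) Velar Palatalization: [geprev] → [deprev]
(3) Final Obstruent Devoicing: [deprev] → [depref]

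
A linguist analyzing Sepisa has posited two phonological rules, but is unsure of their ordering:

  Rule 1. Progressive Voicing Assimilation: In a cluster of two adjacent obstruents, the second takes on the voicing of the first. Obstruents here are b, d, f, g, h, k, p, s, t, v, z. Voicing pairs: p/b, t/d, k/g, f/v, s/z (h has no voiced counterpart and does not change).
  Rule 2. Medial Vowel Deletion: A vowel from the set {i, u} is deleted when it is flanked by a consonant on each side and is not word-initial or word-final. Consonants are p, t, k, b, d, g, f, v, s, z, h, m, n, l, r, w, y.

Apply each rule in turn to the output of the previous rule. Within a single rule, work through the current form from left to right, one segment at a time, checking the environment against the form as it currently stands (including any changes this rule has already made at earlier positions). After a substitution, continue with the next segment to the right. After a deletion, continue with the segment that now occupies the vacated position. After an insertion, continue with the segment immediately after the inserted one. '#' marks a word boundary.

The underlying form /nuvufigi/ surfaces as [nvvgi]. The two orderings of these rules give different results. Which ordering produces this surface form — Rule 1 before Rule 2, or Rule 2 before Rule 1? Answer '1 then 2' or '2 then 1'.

2 then 1

Order 1 then 2:
  1 Progressive Voicing Assimilation: no change — [nuvufigi]
  2 Medial Vowel Deletion: [nuvufigi] → [nvfgi]
  result: [nvfgi]
Order 2 then 1:
  2 Medial Vowel Deletion: [nuvufigi] → [nvfgi]
  1 Progressive Voicing Assimilation: [nvfgi] → [nvvgi]
  result: [nvvgi]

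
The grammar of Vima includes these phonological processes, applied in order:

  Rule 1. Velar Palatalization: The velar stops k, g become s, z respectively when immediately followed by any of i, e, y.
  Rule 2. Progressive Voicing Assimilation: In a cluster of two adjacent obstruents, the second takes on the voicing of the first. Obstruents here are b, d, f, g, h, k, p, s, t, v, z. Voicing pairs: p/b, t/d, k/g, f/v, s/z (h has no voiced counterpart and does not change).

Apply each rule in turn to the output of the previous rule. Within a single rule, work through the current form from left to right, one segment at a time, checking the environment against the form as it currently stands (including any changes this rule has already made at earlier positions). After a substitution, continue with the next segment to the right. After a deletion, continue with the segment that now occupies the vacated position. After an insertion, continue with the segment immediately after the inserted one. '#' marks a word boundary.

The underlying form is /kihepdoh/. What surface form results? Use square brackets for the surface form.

[siheptoh]

Rule 1 Velar Palatalization: [kihepdoh] → [sihepdoh]
Rule 2 Progressive Voicing Assimilation: [sihepdoh] → [siheptoh]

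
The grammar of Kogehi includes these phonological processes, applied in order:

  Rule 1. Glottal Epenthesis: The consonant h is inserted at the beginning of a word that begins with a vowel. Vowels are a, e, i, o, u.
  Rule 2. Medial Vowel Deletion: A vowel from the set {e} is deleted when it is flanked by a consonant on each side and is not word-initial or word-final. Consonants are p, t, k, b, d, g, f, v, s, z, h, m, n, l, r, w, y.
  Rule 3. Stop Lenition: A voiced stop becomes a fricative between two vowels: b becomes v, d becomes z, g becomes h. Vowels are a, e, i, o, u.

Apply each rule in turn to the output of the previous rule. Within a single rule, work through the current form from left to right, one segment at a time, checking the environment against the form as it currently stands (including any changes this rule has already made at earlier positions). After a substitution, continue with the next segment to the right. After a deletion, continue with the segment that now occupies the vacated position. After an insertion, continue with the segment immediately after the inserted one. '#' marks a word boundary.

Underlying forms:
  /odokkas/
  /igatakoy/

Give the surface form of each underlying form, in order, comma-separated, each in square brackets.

[hozokkas], [hihatakoy]

/odokkas/:
  Rule 1 Glottal Epenthesis: [odokkas] → [hodokkas]
  Rule 2 Medial Vowel Deletion: no change — [hodokkas]
  Rule 3 Stop Lenition: [hodokkas] → [hozokkas]
/igatakoy/:
  Rule 1 Glottal Epenthesis: [igatakoy] → [higatakoy]
  Rule 2 Medial Vowel Deletion: no change — [higatakoy]
  Rule 3 Stop Lenition: [higatakoy] → [hihatakoy]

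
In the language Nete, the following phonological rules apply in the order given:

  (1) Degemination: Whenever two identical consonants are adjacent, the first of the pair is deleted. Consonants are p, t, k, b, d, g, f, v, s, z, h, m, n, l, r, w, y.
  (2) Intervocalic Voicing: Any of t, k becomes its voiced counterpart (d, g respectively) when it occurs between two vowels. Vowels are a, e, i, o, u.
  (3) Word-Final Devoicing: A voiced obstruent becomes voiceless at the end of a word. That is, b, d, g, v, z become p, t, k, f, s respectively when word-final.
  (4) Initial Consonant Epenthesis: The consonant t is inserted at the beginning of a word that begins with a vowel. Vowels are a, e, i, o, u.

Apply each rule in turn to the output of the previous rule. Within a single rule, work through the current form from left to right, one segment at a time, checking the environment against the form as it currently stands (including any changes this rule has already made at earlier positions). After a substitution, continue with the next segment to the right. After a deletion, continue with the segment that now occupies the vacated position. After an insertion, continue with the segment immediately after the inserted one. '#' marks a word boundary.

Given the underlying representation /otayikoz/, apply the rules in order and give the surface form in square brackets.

(1) Degemination: no change — [otayikoz]
(2) Intervocalic Voicing: [otayikoz] → [odayigoz]
(3) Word-Final Devoicing: [odayigoz] → [odayigos]
(4) Initial Consonant Epenthesis: [odayigos] → [todayigos]

[todayigos]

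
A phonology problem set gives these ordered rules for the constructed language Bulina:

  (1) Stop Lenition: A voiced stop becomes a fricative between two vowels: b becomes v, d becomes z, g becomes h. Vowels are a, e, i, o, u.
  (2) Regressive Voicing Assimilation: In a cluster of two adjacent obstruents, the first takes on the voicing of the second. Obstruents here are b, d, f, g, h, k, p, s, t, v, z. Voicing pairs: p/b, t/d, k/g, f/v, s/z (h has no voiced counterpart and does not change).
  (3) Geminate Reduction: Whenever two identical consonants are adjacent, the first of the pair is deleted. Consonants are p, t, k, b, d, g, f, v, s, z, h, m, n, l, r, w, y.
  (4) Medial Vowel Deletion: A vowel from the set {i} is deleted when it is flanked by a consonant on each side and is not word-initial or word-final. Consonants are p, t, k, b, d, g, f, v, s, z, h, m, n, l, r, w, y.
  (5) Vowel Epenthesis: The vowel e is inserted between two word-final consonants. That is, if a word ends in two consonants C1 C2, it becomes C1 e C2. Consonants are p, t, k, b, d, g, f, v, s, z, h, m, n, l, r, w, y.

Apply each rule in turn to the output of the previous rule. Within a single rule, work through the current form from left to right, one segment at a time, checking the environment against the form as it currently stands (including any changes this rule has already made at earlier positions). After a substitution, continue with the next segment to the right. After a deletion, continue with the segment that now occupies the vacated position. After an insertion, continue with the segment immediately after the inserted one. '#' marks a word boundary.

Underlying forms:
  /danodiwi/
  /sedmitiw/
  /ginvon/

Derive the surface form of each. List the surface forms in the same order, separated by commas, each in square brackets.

/danodiwi/:
  (1) Stop Lenition: [danodiwi] → [danoziwi]
  (2) Regressive Voicing Assimilation: no change — [danoziwi]
  (3) Geminate Reduction: no change — [danoziwi]
  (4) Medial Vowel Deletion: [danoziwi] → [danozwi]
  (5) Vowel Epenthesis: no change — [danozwi]
/sedmitiw/:
  (1) Stop Lenition: no change — [sedmitiw]
  (2) Regressive Voicing Assimilation: no change — [sedmitiw]
  (3) Geminate Reduction: no change — [sedmitiw]
  (4) Medial Vowel Deletion: [sedmitiw] → [sedmtw]
  (5) Vowel Epenthesis: [sedmtw] → [sedmtew]
/ginvon/:
  (1) Stop Lenition: no change — [ginvon]
  (2) Regressive Voicing Assimilation: no change — [ginvon]
  (3) Geminate Reduction: no change — [ginvon]
  (4) Medial Vowel Deletion: [ginvon] → [gnvon]
  (5) Vowel Epenthesis: no change — [gnvon]

[danozwi], [sedmtew], [gnvon]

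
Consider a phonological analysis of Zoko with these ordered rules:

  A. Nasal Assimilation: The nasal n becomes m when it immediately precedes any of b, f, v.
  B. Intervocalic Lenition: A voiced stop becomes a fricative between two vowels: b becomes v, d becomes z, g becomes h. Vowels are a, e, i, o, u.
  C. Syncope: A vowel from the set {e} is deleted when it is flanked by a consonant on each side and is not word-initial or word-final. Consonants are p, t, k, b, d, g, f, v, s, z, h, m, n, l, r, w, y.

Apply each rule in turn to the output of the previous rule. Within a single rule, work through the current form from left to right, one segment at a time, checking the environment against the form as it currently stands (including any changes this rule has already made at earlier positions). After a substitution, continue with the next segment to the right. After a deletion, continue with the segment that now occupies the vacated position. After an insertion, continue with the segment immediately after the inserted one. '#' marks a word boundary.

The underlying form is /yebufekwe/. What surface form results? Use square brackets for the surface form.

[yvufkwe]

A Nasal Assimilation: no change — [yebufekwe]
B Intervocalic Lenition: [yebufekwe] → [yevufekwe]
C Syncope: [yevufekwe] → [yvufkwe]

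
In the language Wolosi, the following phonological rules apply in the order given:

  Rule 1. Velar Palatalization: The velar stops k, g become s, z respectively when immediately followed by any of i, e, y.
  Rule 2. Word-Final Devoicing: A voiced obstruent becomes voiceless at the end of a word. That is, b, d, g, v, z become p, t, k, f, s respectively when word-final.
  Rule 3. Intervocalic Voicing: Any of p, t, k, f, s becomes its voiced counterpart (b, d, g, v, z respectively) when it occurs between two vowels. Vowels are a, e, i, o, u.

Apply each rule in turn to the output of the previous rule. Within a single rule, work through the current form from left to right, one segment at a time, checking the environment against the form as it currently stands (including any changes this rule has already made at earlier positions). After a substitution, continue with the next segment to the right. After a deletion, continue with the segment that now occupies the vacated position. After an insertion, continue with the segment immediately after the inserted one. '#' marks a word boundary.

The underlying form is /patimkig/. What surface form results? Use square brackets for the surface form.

Rule 1 Velar Palatalization: [patimkig] → [patimsig]
Rule 2 Word-Final Devoicing: [patimsig] → [patimsik]
Rule 3 Intervocalic Voicing: [patimsik] → [padimsik]

[padimsik]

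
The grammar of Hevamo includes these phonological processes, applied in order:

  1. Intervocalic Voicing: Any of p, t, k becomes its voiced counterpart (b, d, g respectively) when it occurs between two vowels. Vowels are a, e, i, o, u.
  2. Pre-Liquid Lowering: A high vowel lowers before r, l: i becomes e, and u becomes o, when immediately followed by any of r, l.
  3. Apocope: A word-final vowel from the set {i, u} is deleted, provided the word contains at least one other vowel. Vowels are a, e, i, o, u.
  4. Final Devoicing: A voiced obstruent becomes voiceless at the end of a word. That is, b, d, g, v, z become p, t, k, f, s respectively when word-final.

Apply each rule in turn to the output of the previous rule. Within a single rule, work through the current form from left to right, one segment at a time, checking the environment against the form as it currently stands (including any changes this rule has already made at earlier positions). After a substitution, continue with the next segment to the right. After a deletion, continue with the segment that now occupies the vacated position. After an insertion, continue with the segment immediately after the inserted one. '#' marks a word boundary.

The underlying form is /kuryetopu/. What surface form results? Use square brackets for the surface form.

1 Intervocalic Voicing: [kuryetopu] → [kuryedobu]
2 Pre-Liquid Lowering: [kuryedobu] → [koryedobu]
3 Apocope: [koryedobu] → [koryedob]
4 Final Devoicing: [koryedob] → [koryedop]

[koryedop]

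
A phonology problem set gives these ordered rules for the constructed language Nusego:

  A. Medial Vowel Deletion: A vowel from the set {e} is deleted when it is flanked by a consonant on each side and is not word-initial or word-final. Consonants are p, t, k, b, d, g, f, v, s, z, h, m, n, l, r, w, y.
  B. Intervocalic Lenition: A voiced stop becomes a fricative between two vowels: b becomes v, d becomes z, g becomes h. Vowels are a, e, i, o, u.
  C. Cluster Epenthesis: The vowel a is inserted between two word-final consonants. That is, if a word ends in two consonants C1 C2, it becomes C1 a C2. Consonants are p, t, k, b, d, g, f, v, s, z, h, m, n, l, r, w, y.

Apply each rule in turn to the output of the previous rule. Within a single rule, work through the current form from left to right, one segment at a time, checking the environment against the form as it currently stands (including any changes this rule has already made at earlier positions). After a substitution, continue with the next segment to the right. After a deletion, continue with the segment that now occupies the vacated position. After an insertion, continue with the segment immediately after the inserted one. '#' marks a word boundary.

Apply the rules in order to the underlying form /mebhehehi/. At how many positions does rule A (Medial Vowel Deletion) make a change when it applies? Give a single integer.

A Medial Vowel Deletion: [mebhehehi] → [mbhhhi]
B Intervocalic Lenition: no change — [mbhhhi]
C Cluster Epenthesis: no change — [mbhhhi]
Rule A changed 3 position(s).

3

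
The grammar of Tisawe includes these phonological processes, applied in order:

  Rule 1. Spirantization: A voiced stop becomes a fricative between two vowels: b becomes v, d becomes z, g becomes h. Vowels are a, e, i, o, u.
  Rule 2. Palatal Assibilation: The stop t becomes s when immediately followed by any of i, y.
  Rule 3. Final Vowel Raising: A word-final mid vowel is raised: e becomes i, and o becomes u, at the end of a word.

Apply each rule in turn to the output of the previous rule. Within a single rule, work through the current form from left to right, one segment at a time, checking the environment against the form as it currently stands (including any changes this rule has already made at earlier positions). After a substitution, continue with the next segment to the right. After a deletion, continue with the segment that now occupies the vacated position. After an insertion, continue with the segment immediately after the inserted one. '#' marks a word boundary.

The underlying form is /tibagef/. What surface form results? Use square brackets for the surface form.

[sivahef]

Rule 1 Spirantization: [tibagef] → [tivahef]
Rule 2 Palatal Assibilation: [tivahef] → [sivahef]
Rule 3 Final Vowel Raising: no change — [sivahef]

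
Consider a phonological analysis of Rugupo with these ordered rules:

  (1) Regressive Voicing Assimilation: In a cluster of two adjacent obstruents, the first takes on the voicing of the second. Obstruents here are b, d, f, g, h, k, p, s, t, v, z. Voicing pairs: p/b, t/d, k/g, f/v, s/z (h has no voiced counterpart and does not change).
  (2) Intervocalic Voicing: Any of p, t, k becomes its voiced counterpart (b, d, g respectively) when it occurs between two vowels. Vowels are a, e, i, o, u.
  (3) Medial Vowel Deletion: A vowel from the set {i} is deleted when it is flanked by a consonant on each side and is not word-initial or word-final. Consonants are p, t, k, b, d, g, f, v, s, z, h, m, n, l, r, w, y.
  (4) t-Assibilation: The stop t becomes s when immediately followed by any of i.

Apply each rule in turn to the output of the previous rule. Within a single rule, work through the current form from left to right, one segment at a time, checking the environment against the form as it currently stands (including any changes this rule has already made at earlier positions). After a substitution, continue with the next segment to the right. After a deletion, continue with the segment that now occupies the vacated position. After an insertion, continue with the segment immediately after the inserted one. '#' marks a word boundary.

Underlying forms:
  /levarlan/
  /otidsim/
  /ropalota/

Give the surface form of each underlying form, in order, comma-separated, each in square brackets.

/levarlan/:
  (1) Regressive Voicing Assimilation: no change — [levarlan]
  (2) Intervocalic Voicing: no change — [levarlan]
  (3) Medial Vowel Deletion: no change — [levarlan]
  (4) t-Assibilation: no change — [levarlan]
/otidsim/:
  (1) Regressive Voicing Assimilation: [otidsim] → [otitsim]
  (2) Intervocalic Voicing: [otitsim] → [oditsim]
  (3) Medial Vowel Deletion: [oditsim] → [odtsm]
  (4) t-Assibilation: no change — [odtsm]
/ropalota/:
  (1) Regressive Voicing Assimilation: no change — [ropalota]
  (2) Intervocalic Voicing: [ropalota] → [robaloda]
  (3) Medial Vowel Deletion: no change — [robaloda]
  (4) t-Assibilation: no change — [robaloda]

[levarlan], [odtsm], [robaloda]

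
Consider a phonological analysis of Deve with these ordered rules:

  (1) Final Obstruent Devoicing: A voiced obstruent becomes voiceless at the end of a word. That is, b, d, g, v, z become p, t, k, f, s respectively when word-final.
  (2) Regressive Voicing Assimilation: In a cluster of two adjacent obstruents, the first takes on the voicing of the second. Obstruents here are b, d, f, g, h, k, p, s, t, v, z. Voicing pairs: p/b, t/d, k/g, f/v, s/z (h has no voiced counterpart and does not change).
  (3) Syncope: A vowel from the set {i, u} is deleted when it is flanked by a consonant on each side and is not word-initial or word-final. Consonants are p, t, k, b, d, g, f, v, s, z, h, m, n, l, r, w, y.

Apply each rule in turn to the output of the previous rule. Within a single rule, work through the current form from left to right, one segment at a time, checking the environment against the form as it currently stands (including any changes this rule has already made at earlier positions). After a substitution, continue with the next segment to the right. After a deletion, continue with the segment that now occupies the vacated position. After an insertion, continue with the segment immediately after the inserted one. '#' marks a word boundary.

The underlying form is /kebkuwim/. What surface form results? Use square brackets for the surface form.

(1) Final Obstruent Devoicing: no change — [kebkuwim]
(2) Regressive Voicing Assimilation: [kebkuwim] → [kepkuwim]
(3) Syncope: [kepkuwim] → [kepkwm]

[kepkwm]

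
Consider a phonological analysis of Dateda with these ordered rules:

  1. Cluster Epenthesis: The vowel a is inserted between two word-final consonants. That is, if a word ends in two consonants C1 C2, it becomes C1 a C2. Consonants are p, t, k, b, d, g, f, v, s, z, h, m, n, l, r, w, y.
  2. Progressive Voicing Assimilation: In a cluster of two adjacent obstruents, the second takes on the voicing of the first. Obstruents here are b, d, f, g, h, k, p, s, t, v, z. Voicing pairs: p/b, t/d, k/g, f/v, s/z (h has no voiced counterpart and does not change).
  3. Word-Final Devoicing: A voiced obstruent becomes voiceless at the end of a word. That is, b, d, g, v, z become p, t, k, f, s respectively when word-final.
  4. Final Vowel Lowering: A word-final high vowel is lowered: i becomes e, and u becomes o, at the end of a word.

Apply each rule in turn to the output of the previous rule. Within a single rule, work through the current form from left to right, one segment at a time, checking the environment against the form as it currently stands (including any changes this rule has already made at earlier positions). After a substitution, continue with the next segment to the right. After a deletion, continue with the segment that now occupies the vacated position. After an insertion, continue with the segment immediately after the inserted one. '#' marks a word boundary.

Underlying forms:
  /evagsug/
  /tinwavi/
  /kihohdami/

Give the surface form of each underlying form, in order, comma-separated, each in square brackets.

[evagzuk], [tinwave], [kihohtame]

/evagsug/:
  1 Cluster Epenthesis: no change — [evagsug]
  2 Progressive Voicing Assimilation: [evagsug] → [evagzug]
  3 Word-Final Devoicing: [evagzug] → [evagzuk]
  4 Final Vowel Lowering: no change — [evagzuk]
/tinwavi/:
  1 Cluster Epenthesis: no change — [tinwavi]
  2 Progressive Voicing Assimilation: no change — [tinwavi]
  3 Word-Final Devoicing: no change — [tinwavi]
  4 Final Vowel Lowering: [tinwavi] → [tinwave]
/kihohdami/:
  1 Cluster Epenthesis: no change — [kihohdami]
  2 Progressive Voicing Assimilation: [kihohdami] → [kihohtami]
  3 Word-Final Devoicing: no change — [kihohtami]
  4 Final Vowel Lowering: [kihohtami] → [kihohtame]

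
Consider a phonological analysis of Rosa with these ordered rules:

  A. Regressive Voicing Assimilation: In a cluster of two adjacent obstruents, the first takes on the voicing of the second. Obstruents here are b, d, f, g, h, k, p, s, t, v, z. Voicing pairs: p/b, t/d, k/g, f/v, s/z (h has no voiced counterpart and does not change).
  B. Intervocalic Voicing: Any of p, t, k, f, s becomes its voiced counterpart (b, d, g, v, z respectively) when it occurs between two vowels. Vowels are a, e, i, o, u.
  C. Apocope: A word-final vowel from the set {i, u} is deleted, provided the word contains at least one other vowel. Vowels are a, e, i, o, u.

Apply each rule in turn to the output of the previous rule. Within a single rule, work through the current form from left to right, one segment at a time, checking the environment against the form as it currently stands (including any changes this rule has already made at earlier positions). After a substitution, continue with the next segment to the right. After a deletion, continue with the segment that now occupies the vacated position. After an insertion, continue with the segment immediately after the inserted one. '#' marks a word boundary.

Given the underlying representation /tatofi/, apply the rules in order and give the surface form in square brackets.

A Regressive Voicing Assimilation: no change — [tatofi]
B Intervocalic Voicing: [tatofi] → [tadovi]
C Apocope: [tadovi] → [tadov]

[tadov]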